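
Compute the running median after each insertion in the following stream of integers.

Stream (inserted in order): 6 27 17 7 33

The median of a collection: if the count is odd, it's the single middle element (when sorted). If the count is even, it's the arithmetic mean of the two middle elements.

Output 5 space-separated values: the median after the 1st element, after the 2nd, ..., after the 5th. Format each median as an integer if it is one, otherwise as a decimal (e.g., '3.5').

Answer: 6 16.5 17 12 17

Derivation:
Step 1: insert 6 -> lo=[6] (size 1, max 6) hi=[] (size 0) -> median=6
Step 2: insert 27 -> lo=[6] (size 1, max 6) hi=[27] (size 1, min 27) -> median=16.5
Step 3: insert 17 -> lo=[6, 17] (size 2, max 17) hi=[27] (size 1, min 27) -> median=17
Step 4: insert 7 -> lo=[6, 7] (size 2, max 7) hi=[17, 27] (size 2, min 17) -> median=12
Step 5: insert 33 -> lo=[6, 7, 17] (size 3, max 17) hi=[27, 33] (size 2, min 27) -> median=17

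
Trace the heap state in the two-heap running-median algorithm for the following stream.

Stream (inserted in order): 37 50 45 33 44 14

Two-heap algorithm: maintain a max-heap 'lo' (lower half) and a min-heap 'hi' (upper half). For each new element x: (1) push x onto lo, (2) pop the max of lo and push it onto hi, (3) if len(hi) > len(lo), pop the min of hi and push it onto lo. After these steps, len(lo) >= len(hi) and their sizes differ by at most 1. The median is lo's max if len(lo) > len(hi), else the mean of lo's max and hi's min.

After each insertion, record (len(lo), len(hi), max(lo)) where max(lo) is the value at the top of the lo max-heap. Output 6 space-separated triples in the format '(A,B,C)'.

Step 1: insert 37 -> lo=[37] hi=[] -> (len(lo)=1, len(hi)=0, max(lo)=37)
Step 2: insert 50 -> lo=[37] hi=[50] -> (len(lo)=1, len(hi)=1, max(lo)=37)
Step 3: insert 45 -> lo=[37, 45] hi=[50] -> (len(lo)=2, len(hi)=1, max(lo)=45)
Step 4: insert 33 -> lo=[33, 37] hi=[45, 50] -> (len(lo)=2, len(hi)=2, max(lo)=37)
Step 5: insert 44 -> lo=[33, 37, 44] hi=[45, 50] -> (len(lo)=3, len(hi)=2, max(lo)=44)
Step 6: insert 14 -> lo=[14, 33, 37] hi=[44, 45, 50] -> (len(lo)=3, len(hi)=3, max(lo)=37)

Answer: (1,0,37) (1,1,37) (2,1,45) (2,2,37) (3,2,44) (3,3,37)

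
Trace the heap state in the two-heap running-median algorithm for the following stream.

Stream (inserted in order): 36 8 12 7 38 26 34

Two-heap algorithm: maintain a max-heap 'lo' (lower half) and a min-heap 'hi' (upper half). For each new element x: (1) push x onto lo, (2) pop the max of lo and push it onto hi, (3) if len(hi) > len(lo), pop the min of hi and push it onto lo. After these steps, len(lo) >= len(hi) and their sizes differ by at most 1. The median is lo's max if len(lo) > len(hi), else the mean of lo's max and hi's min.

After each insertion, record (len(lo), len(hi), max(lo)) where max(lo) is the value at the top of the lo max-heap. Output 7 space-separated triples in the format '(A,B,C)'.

Step 1: insert 36 -> lo=[36] hi=[] -> (len(lo)=1, len(hi)=0, max(lo)=36)
Step 2: insert 8 -> lo=[8] hi=[36] -> (len(lo)=1, len(hi)=1, max(lo)=8)
Step 3: insert 12 -> lo=[8, 12] hi=[36] -> (len(lo)=2, len(hi)=1, max(lo)=12)
Step 4: insert 7 -> lo=[7, 8] hi=[12, 36] -> (len(lo)=2, len(hi)=2, max(lo)=8)
Step 5: insert 38 -> lo=[7, 8, 12] hi=[36, 38] -> (len(lo)=3, len(hi)=2, max(lo)=12)
Step 6: insert 26 -> lo=[7, 8, 12] hi=[26, 36, 38] -> (len(lo)=3, len(hi)=3, max(lo)=12)
Step 7: insert 34 -> lo=[7, 8, 12, 26] hi=[34, 36, 38] -> (len(lo)=4, len(hi)=3, max(lo)=26)

Answer: (1,0,36) (1,1,8) (2,1,12) (2,2,8) (3,2,12) (3,3,12) (4,3,26)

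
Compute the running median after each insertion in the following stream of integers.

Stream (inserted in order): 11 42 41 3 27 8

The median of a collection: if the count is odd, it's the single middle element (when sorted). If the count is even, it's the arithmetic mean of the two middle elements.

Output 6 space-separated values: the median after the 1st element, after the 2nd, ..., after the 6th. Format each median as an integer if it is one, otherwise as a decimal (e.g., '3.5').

Answer: 11 26.5 41 26 27 19

Derivation:
Step 1: insert 11 -> lo=[11] (size 1, max 11) hi=[] (size 0) -> median=11
Step 2: insert 42 -> lo=[11] (size 1, max 11) hi=[42] (size 1, min 42) -> median=26.5
Step 3: insert 41 -> lo=[11, 41] (size 2, max 41) hi=[42] (size 1, min 42) -> median=41
Step 4: insert 3 -> lo=[3, 11] (size 2, max 11) hi=[41, 42] (size 2, min 41) -> median=26
Step 5: insert 27 -> lo=[3, 11, 27] (size 3, max 27) hi=[41, 42] (size 2, min 41) -> median=27
Step 6: insert 8 -> lo=[3, 8, 11] (size 3, max 11) hi=[27, 41, 42] (size 3, min 27) -> median=19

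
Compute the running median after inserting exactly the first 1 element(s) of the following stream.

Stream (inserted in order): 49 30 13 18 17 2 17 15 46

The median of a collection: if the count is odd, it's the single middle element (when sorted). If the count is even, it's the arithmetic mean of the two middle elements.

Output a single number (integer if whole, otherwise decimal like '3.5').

Answer: 49

Derivation:
Step 1: insert 49 -> lo=[49] (size 1, max 49) hi=[] (size 0) -> median=49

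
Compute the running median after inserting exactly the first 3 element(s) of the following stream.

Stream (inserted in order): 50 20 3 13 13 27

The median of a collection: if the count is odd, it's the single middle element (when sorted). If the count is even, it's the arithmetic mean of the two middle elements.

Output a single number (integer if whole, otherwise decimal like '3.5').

Step 1: insert 50 -> lo=[50] (size 1, max 50) hi=[] (size 0) -> median=50
Step 2: insert 20 -> lo=[20] (size 1, max 20) hi=[50] (size 1, min 50) -> median=35
Step 3: insert 3 -> lo=[3, 20] (size 2, max 20) hi=[50] (size 1, min 50) -> median=20

Answer: 20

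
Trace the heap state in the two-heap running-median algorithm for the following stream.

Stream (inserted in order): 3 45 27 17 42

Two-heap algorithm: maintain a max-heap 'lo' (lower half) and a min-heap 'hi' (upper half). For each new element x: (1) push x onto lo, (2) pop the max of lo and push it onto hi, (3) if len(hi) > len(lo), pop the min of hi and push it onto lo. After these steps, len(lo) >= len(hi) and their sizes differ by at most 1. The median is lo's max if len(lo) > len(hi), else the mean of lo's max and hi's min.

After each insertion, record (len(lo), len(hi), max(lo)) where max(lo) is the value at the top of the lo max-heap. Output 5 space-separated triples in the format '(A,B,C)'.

Answer: (1,0,3) (1,1,3) (2,1,27) (2,2,17) (3,2,27)

Derivation:
Step 1: insert 3 -> lo=[3] hi=[] -> (len(lo)=1, len(hi)=0, max(lo)=3)
Step 2: insert 45 -> lo=[3] hi=[45] -> (len(lo)=1, len(hi)=1, max(lo)=3)
Step 3: insert 27 -> lo=[3, 27] hi=[45] -> (len(lo)=2, len(hi)=1, max(lo)=27)
Step 4: insert 17 -> lo=[3, 17] hi=[27, 45] -> (len(lo)=2, len(hi)=2, max(lo)=17)
Step 5: insert 42 -> lo=[3, 17, 27] hi=[42, 45] -> (len(lo)=3, len(hi)=2, max(lo)=27)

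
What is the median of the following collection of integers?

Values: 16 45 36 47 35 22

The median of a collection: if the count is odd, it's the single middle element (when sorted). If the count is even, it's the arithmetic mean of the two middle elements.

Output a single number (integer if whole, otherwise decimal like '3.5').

Step 1: insert 16 -> lo=[16] (size 1, max 16) hi=[] (size 0) -> median=16
Step 2: insert 45 -> lo=[16] (size 1, max 16) hi=[45] (size 1, min 45) -> median=30.5
Step 3: insert 36 -> lo=[16, 36] (size 2, max 36) hi=[45] (size 1, min 45) -> median=36
Step 4: insert 47 -> lo=[16, 36] (size 2, max 36) hi=[45, 47] (size 2, min 45) -> median=40.5
Step 5: insert 35 -> lo=[16, 35, 36] (size 3, max 36) hi=[45, 47] (size 2, min 45) -> median=36
Step 6: insert 22 -> lo=[16, 22, 35] (size 3, max 35) hi=[36, 45, 47] (size 3, min 36) -> median=35.5

Answer: 35.5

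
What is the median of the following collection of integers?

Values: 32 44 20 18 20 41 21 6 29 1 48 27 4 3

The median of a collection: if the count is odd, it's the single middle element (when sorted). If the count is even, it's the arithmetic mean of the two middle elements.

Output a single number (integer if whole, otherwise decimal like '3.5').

Step 1: insert 32 -> lo=[32] (size 1, max 32) hi=[] (size 0) -> median=32
Step 2: insert 44 -> lo=[32] (size 1, max 32) hi=[44] (size 1, min 44) -> median=38
Step 3: insert 20 -> lo=[20, 32] (size 2, max 32) hi=[44] (size 1, min 44) -> median=32
Step 4: insert 18 -> lo=[18, 20] (size 2, max 20) hi=[32, 44] (size 2, min 32) -> median=26
Step 5: insert 20 -> lo=[18, 20, 20] (size 3, max 20) hi=[32, 44] (size 2, min 32) -> median=20
Step 6: insert 41 -> lo=[18, 20, 20] (size 3, max 20) hi=[32, 41, 44] (size 3, min 32) -> median=26
Step 7: insert 21 -> lo=[18, 20, 20, 21] (size 4, max 21) hi=[32, 41, 44] (size 3, min 32) -> median=21
Step 8: insert 6 -> lo=[6, 18, 20, 20] (size 4, max 20) hi=[21, 32, 41, 44] (size 4, min 21) -> median=20.5
Step 9: insert 29 -> lo=[6, 18, 20, 20, 21] (size 5, max 21) hi=[29, 32, 41, 44] (size 4, min 29) -> median=21
Step 10: insert 1 -> lo=[1, 6, 18, 20, 20] (size 5, max 20) hi=[21, 29, 32, 41, 44] (size 5, min 21) -> median=20.5
Step 11: insert 48 -> lo=[1, 6, 18, 20, 20, 21] (size 6, max 21) hi=[29, 32, 41, 44, 48] (size 5, min 29) -> median=21
Step 12: insert 27 -> lo=[1, 6, 18, 20, 20, 21] (size 6, max 21) hi=[27, 29, 32, 41, 44, 48] (size 6, min 27) -> median=24
Step 13: insert 4 -> lo=[1, 4, 6, 18, 20, 20, 21] (size 7, max 21) hi=[27, 29, 32, 41, 44, 48] (size 6, min 27) -> median=21
Step 14: insert 3 -> lo=[1, 3, 4, 6, 18, 20, 20] (size 7, max 20) hi=[21, 27, 29, 32, 41, 44, 48] (size 7, min 21) -> median=20.5

Answer: 20.5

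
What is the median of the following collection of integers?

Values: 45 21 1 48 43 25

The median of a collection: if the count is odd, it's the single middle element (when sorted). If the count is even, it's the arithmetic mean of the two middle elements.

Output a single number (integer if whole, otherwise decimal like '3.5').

Step 1: insert 45 -> lo=[45] (size 1, max 45) hi=[] (size 0) -> median=45
Step 2: insert 21 -> lo=[21] (size 1, max 21) hi=[45] (size 1, min 45) -> median=33
Step 3: insert 1 -> lo=[1, 21] (size 2, max 21) hi=[45] (size 1, min 45) -> median=21
Step 4: insert 48 -> lo=[1, 21] (size 2, max 21) hi=[45, 48] (size 2, min 45) -> median=33
Step 5: insert 43 -> lo=[1, 21, 43] (size 3, max 43) hi=[45, 48] (size 2, min 45) -> median=43
Step 6: insert 25 -> lo=[1, 21, 25] (size 3, max 25) hi=[43, 45, 48] (size 3, min 43) -> median=34

Answer: 34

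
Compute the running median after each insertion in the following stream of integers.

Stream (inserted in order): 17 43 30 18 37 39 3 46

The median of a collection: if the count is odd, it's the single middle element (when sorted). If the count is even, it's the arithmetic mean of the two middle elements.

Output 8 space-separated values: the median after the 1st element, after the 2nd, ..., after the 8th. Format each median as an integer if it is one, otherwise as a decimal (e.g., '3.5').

Step 1: insert 17 -> lo=[17] (size 1, max 17) hi=[] (size 0) -> median=17
Step 2: insert 43 -> lo=[17] (size 1, max 17) hi=[43] (size 1, min 43) -> median=30
Step 3: insert 30 -> lo=[17, 30] (size 2, max 30) hi=[43] (size 1, min 43) -> median=30
Step 4: insert 18 -> lo=[17, 18] (size 2, max 18) hi=[30, 43] (size 2, min 30) -> median=24
Step 5: insert 37 -> lo=[17, 18, 30] (size 3, max 30) hi=[37, 43] (size 2, min 37) -> median=30
Step 6: insert 39 -> lo=[17, 18, 30] (size 3, max 30) hi=[37, 39, 43] (size 3, min 37) -> median=33.5
Step 7: insert 3 -> lo=[3, 17, 18, 30] (size 4, max 30) hi=[37, 39, 43] (size 3, min 37) -> median=30
Step 8: insert 46 -> lo=[3, 17, 18, 30] (size 4, max 30) hi=[37, 39, 43, 46] (size 4, min 37) -> median=33.5

Answer: 17 30 30 24 30 33.5 30 33.5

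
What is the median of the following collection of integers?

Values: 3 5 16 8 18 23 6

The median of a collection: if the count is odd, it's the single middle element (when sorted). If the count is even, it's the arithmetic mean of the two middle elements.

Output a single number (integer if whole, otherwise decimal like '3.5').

Answer: 8

Derivation:
Step 1: insert 3 -> lo=[3] (size 1, max 3) hi=[] (size 0) -> median=3
Step 2: insert 5 -> lo=[3] (size 1, max 3) hi=[5] (size 1, min 5) -> median=4
Step 3: insert 16 -> lo=[3, 5] (size 2, max 5) hi=[16] (size 1, min 16) -> median=5
Step 4: insert 8 -> lo=[3, 5] (size 2, max 5) hi=[8, 16] (size 2, min 8) -> median=6.5
Step 5: insert 18 -> lo=[3, 5, 8] (size 3, max 8) hi=[16, 18] (size 2, min 16) -> median=8
Step 6: insert 23 -> lo=[3, 5, 8] (size 3, max 8) hi=[16, 18, 23] (size 3, min 16) -> median=12
Step 7: insert 6 -> lo=[3, 5, 6, 8] (size 4, max 8) hi=[16, 18, 23] (size 3, min 16) -> median=8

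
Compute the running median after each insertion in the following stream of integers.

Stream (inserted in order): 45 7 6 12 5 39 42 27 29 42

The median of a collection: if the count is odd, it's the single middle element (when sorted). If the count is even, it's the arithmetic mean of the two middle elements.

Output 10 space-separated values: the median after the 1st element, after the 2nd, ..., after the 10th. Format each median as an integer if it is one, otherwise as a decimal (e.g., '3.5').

Answer: 45 26 7 9.5 7 9.5 12 19.5 27 28

Derivation:
Step 1: insert 45 -> lo=[45] (size 1, max 45) hi=[] (size 0) -> median=45
Step 2: insert 7 -> lo=[7] (size 1, max 7) hi=[45] (size 1, min 45) -> median=26
Step 3: insert 6 -> lo=[6, 7] (size 2, max 7) hi=[45] (size 1, min 45) -> median=7
Step 4: insert 12 -> lo=[6, 7] (size 2, max 7) hi=[12, 45] (size 2, min 12) -> median=9.5
Step 5: insert 5 -> lo=[5, 6, 7] (size 3, max 7) hi=[12, 45] (size 2, min 12) -> median=7
Step 6: insert 39 -> lo=[5, 6, 7] (size 3, max 7) hi=[12, 39, 45] (size 3, min 12) -> median=9.5
Step 7: insert 42 -> lo=[5, 6, 7, 12] (size 4, max 12) hi=[39, 42, 45] (size 3, min 39) -> median=12
Step 8: insert 27 -> lo=[5, 6, 7, 12] (size 4, max 12) hi=[27, 39, 42, 45] (size 4, min 27) -> median=19.5
Step 9: insert 29 -> lo=[5, 6, 7, 12, 27] (size 5, max 27) hi=[29, 39, 42, 45] (size 4, min 29) -> median=27
Step 10: insert 42 -> lo=[5, 6, 7, 12, 27] (size 5, max 27) hi=[29, 39, 42, 42, 45] (size 5, min 29) -> median=28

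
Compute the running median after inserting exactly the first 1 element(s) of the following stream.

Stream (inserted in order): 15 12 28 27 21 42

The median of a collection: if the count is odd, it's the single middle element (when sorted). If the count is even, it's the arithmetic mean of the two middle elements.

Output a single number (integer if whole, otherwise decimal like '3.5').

Step 1: insert 15 -> lo=[15] (size 1, max 15) hi=[] (size 0) -> median=15

Answer: 15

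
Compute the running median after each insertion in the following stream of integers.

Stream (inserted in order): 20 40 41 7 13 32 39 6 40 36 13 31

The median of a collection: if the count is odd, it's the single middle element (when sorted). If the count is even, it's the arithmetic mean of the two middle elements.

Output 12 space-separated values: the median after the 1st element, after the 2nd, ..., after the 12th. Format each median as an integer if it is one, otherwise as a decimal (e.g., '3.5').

Step 1: insert 20 -> lo=[20] (size 1, max 20) hi=[] (size 0) -> median=20
Step 2: insert 40 -> lo=[20] (size 1, max 20) hi=[40] (size 1, min 40) -> median=30
Step 3: insert 41 -> lo=[20, 40] (size 2, max 40) hi=[41] (size 1, min 41) -> median=40
Step 4: insert 7 -> lo=[7, 20] (size 2, max 20) hi=[40, 41] (size 2, min 40) -> median=30
Step 5: insert 13 -> lo=[7, 13, 20] (size 3, max 20) hi=[40, 41] (size 2, min 40) -> median=20
Step 6: insert 32 -> lo=[7, 13, 20] (size 3, max 20) hi=[32, 40, 41] (size 3, min 32) -> median=26
Step 7: insert 39 -> lo=[7, 13, 20, 32] (size 4, max 32) hi=[39, 40, 41] (size 3, min 39) -> median=32
Step 8: insert 6 -> lo=[6, 7, 13, 20] (size 4, max 20) hi=[32, 39, 40, 41] (size 4, min 32) -> median=26
Step 9: insert 40 -> lo=[6, 7, 13, 20, 32] (size 5, max 32) hi=[39, 40, 40, 41] (size 4, min 39) -> median=32
Step 10: insert 36 -> lo=[6, 7, 13, 20, 32] (size 5, max 32) hi=[36, 39, 40, 40, 41] (size 5, min 36) -> median=34
Step 11: insert 13 -> lo=[6, 7, 13, 13, 20, 32] (size 6, max 32) hi=[36, 39, 40, 40, 41] (size 5, min 36) -> median=32
Step 12: insert 31 -> lo=[6, 7, 13, 13, 20, 31] (size 6, max 31) hi=[32, 36, 39, 40, 40, 41] (size 6, min 32) -> median=31.5

Answer: 20 30 40 30 20 26 32 26 32 34 32 31.5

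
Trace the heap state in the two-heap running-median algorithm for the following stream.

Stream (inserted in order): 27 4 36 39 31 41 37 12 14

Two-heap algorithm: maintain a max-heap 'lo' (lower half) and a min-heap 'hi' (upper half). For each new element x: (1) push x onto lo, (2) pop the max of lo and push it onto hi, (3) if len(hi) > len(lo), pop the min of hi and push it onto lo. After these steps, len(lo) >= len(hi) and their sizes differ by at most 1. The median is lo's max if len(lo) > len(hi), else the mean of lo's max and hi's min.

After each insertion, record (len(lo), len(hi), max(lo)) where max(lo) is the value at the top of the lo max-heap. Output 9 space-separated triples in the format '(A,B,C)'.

Step 1: insert 27 -> lo=[27] hi=[] -> (len(lo)=1, len(hi)=0, max(lo)=27)
Step 2: insert 4 -> lo=[4] hi=[27] -> (len(lo)=1, len(hi)=1, max(lo)=4)
Step 3: insert 36 -> lo=[4, 27] hi=[36] -> (len(lo)=2, len(hi)=1, max(lo)=27)
Step 4: insert 39 -> lo=[4, 27] hi=[36, 39] -> (len(lo)=2, len(hi)=2, max(lo)=27)
Step 5: insert 31 -> lo=[4, 27, 31] hi=[36, 39] -> (len(lo)=3, len(hi)=2, max(lo)=31)
Step 6: insert 41 -> lo=[4, 27, 31] hi=[36, 39, 41] -> (len(lo)=3, len(hi)=3, max(lo)=31)
Step 7: insert 37 -> lo=[4, 27, 31, 36] hi=[37, 39, 41] -> (len(lo)=4, len(hi)=3, max(lo)=36)
Step 8: insert 12 -> lo=[4, 12, 27, 31] hi=[36, 37, 39, 41] -> (len(lo)=4, len(hi)=4, max(lo)=31)
Step 9: insert 14 -> lo=[4, 12, 14, 27, 31] hi=[36, 37, 39, 41] -> (len(lo)=5, len(hi)=4, max(lo)=31)

Answer: (1,0,27) (1,1,4) (2,1,27) (2,2,27) (3,2,31) (3,3,31) (4,3,36) (4,4,31) (5,4,31)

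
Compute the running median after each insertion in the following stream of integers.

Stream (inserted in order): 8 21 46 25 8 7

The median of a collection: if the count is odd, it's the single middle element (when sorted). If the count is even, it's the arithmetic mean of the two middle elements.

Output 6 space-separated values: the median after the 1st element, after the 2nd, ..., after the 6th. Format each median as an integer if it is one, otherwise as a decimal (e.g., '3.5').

Answer: 8 14.5 21 23 21 14.5

Derivation:
Step 1: insert 8 -> lo=[8] (size 1, max 8) hi=[] (size 0) -> median=8
Step 2: insert 21 -> lo=[8] (size 1, max 8) hi=[21] (size 1, min 21) -> median=14.5
Step 3: insert 46 -> lo=[8, 21] (size 2, max 21) hi=[46] (size 1, min 46) -> median=21
Step 4: insert 25 -> lo=[8, 21] (size 2, max 21) hi=[25, 46] (size 2, min 25) -> median=23
Step 5: insert 8 -> lo=[8, 8, 21] (size 3, max 21) hi=[25, 46] (size 2, min 25) -> median=21
Step 6: insert 7 -> lo=[7, 8, 8] (size 3, max 8) hi=[21, 25, 46] (size 3, min 21) -> median=14.5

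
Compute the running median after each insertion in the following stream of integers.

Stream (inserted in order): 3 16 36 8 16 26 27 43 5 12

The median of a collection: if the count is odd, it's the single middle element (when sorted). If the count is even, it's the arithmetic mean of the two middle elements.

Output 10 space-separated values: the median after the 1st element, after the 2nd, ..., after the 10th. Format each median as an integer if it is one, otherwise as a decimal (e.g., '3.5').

Answer: 3 9.5 16 12 16 16 16 21 16 16

Derivation:
Step 1: insert 3 -> lo=[3] (size 1, max 3) hi=[] (size 0) -> median=3
Step 2: insert 16 -> lo=[3] (size 1, max 3) hi=[16] (size 1, min 16) -> median=9.5
Step 3: insert 36 -> lo=[3, 16] (size 2, max 16) hi=[36] (size 1, min 36) -> median=16
Step 4: insert 8 -> lo=[3, 8] (size 2, max 8) hi=[16, 36] (size 2, min 16) -> median=12
Step 5: insert 16 -> lo=[3, 8, 16] (size 3, max 16) hi=[16, 36] (size 2, min 16) -> median=16
Step 6: insert 26 -> lo=[3, 8, 16] (size 3, max 16) hi=[16, 26, 36] (size 3, min 16) -> median=16
Step 7: insert 27 -> lo=[3, 8, 16, 16] (size 4, max 16) hi=[26, 27, 36] (size 3, min 26) -> median=16
Step 8: insert 43 -> lo=[3, 8, 16, 16] (size 4, max 16) hi=[26, 27, 36, 43] (size 4, min 26) -> median=21
Step 9: insert 5 -> lo=[3, 5, 8, 16, 16] (size 5, max 16) hi=[26, 27, 36, 43] (size 4, min 26) -> median=16
Step 10: insert 12 -> lo=[3, 5, 8, 12, 16] (size 5, max 16) hi=[16, 26, 27, 36, 43] (size 5, min 16) -> median=16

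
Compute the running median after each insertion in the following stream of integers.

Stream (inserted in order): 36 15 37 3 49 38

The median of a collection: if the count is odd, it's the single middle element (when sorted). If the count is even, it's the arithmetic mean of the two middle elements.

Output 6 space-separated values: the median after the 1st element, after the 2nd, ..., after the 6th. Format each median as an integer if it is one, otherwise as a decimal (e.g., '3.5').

Step 1: insert 36 -> lo=[36] (size 1, max 36) hi=[] (size 0) -> median=36
Step 2: insert 15 -> lo=[15] (size 1, max 15) hi=[36] (size 1, min 36) -> median=25.5
Step 3: insert 37 -> lo=[15, 36] (size 2, max 36) hi=[37] (size 1, min 37) -> median=36
Step 4: insert 3 -> lo=[3, 15] (size 2, max 15) hi=[36, 37] (size 2, min 36) -> median=25.5
Step 5: insert 49 -> lo=[3, 15, 36] (size 3, max 36) hi=[37, 49] (size 2, min 37) -> median=36
Step 6: insert 38 -> lo=[3, 15, 36] (size 3, max 36) hi=[37, 38, 49] (size 3, min 37) -> median=36.5

Answer: 36 25.5 36 25.5 36 36.5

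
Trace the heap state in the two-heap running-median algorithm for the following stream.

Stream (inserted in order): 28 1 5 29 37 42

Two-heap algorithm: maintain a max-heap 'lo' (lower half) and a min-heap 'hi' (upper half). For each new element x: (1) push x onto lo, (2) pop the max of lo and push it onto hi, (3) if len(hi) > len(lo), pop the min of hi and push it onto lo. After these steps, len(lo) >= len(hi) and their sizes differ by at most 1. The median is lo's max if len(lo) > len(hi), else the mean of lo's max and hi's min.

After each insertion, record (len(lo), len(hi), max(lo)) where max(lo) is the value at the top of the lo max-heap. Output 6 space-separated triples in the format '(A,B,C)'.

Answer: (1,0,28) (1,1,1) (2,1,5) (2,2,5) (3,2,28) (3,3,28)

Derivation:
Step 1: insert 28 -> lo=[28] hi=[] -> (len(lo)=1, len(hi)=0, max(lo)=28)
Step 2: insert 1 -> lo=[1] hi=[28] -> (len(lo)=1, len(hi)=1, max(lo)=1)
Step 3: insert 5 -> lo=[1, 5] hi=[28] -> (len(lo)=2, len(hi)=1, max(lo)=5)
Step 4: insert 29 -> lo=[1, 5] hi=[28, 29] -> (len(lo)=2, len(hi)=2, max(lo)=5)
Step 5: insert 37 -> lo=[1, 5, 28] hi=[29, 37] -> (len(lo)=3, len(hi)=2, max(lo)=28)
Step 6: insert 42 -> lo=[1, 5, 28] hi=[29, 37, 42] -> (len(lo)=3, len(hi)=3, max(lo)=28)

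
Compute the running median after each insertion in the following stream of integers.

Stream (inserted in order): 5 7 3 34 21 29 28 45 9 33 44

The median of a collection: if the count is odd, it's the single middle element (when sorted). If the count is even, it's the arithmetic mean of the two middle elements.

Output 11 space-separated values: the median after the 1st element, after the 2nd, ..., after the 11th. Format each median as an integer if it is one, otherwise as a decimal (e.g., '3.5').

Answer: 5 6 5 6 7 14 21 24.5 21 24.5 28

Derivation:
Step 1: insert 5 -> lo=[5] (size 1, max 5) hi=[] (size 0) -> median=5
Step 2: insert 7 -> lo=[5] (size 1, max 5) hi=[7] (size 1, min 7) -> median=6
Step 3: insert 3 -> lo=[3, 5] (size 2, max 5) hi=[7] (size 1, min 7) -> median=5
Step 4: insert 34 -> lo=[3, 5] (size 2, max 5) hi=[7, 34] (size 2, min 7) -> median=6
Step 5: insert 21 -> lo=[3, 5, 7] (size 3, max 7) hi=[21, 34] (size 2, min 21) -> median=7
Step 6: insert 29 -> lo=[3, 5, 7] (size 3, max 7) hi=[21, 29, 34] (size 3, min 21) -> median=14
Step 7: insert 28 -> lo=[3, 5, 7, 21] (size 4, max 21) hi=[28, 29, 34] (size 3, min 28) -> median=21
Step 8: insert 45 -> lo=[3, 5, 7, 21] (size 4, max 21) hi=[28, 29, 34, 45] (size 4, min 28) -> median=24.5
Step 9: insert 9 -> lo=[3, 5, 7, 9, 21] (size 5, max 21) hi=[28, 29, 34, 45] (size 4, min 28) -> median=21
Step 10: insert 33 -> lo=[3, 5, 7, 9, 21] (size 5, max 21) hi=[28, 29, 33, 34, 45] (size 5, min 28) -> median=24.5
Step 11: insert 44 -> lo=[3, 5, 7, 9, 21, 28] (size 6, max 28) hi=[29, 33, 34, 44, 45] (size 5, min 29) -> median=28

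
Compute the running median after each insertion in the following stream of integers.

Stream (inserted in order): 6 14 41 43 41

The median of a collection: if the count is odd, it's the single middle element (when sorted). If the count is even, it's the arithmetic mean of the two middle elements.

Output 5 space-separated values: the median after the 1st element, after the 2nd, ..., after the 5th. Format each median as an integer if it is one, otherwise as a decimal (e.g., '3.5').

Answer: 6 10 14 27.5 41

Derivation:
Step 1: insert 6 -> lo=[6] (size 1, max 6) hi=[] (size 0) -> median=6
Step 2: insert 14 -> lo=[6] (size 1, max 6) hi=[14] (size 1, min 14) -> median=10
Step 3: insert 41 -> lo=[6, 14] (size 2, max 14) hi=[41] (size 1, min 41) -> median=14
Step 4: insert 43 -> lo=[6, 14] (size 2, max 14) hi=[41, 43] (size 2, min 41) -> median=27.5
Step 5: insert 41 -> lo=[6, 14, 41] (size 3, max 41) hi=[41, 43] (size 2, min 41) -> median=41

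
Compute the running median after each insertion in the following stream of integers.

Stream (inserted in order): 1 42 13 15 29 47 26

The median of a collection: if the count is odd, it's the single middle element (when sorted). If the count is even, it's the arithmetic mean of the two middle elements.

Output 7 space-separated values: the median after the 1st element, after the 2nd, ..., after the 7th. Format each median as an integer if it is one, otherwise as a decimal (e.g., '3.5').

Answer: 1 21.5 13 14 15 22 26

Derivation:
Step 1: insert 1 -> lo=[1] (size 1, max 1) hi=[] (size 0) -> median=1
Step 2: insert 42 -> lo=[1] (size 1, max 1) hi=[42] (size 1, min 42) -> median=21.5
Step 3: insert 13 -> lo=[1, 13] (size 2, max 13) hi=[42] (size 1, min 42) -> median=13
Step 4: insert 15 -> lo=[1, 13] (size 2, max 13) hi=[15, 42] (size 2, min 15) -> median=14
Step 5: insert 29 -> lo=[1, 13, 15] (size 3, max 15) hi=[29, 42] (size 2, min 29) -> median=15
Step 6: insert 47 -> lo=[1, 13, 15] (size 3, max 15) hi=[29, 42, 47] (size 3, min 29) -> median=22
Step 7: insert 26 -> lo=[1, 13, 15, 26] (size 4, max 26) hi=[29, 42, 47] (size 3, min 29) -> median=26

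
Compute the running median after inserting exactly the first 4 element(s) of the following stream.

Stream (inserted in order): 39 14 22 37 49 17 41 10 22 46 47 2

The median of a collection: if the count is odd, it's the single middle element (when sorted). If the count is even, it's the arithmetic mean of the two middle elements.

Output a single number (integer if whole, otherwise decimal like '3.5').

Answer: 29.5

Derivation:
Step 1: insert 39 -> lo=[39] (size 1, max 39) hi=[] (size 0) -> median=39
Step 2: insert 14 -> lo=[14] (size 1, max 14) hi=[39] (size 1, min 39) -> median=26.5
Step 3: insert 22 -> lo=[14, 22] (size 2, max 22) hi=[39] (size 1, min 39) -> median=22
Step 4: insert 37 -> lo=[14, 22] (size 2, max 22) hi=[37, 39] (size 2, min 37) -> median=29.5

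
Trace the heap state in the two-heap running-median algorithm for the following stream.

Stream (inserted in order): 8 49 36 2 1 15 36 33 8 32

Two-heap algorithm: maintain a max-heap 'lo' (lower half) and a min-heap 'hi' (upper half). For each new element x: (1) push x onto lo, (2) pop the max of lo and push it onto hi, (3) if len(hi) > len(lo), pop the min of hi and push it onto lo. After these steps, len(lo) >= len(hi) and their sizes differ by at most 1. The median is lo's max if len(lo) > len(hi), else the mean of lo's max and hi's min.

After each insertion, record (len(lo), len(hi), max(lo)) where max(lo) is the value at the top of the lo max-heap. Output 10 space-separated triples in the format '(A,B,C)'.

Step 1: insert 8 -> lo=[8] hi=[] -> (len(lo)=1, len(hi)=0, max(lo)=8)
Step 2: insert 49 -> lo=[8] hi=[49] -> (len(lo)=1, len(hi)=1, max(lo)=8)
Step 3: insert 36 -> lo=[8, 36] hi=[49] -> (len(lo)=2, len(hi)=1, max(lo)=36)
Step 4: insert 2 -> lo=[2, 8] hi=[36, 49] -> (len(lo)=2, len(hi)=2, max(lo)=8)
Step 5: insert 1 -> lo=[1, 2, 8] hi=[36, 49] -> (len(lo)=3, len(hi)=2, max(lo)=8)
Step 6: insert 15 -> lo=[1, 2, 8] hi=[15, 36, 49] -> (len(lo)=3, len(hi)=3, max(lo)=8)
Step 7: insert 36 -> lo=[1, 2, 8, 15] hi=[36, 36, 49] -> (len(lo)=4, len(hi)=3, max(lo)=15)
Step 8: insert 33 -> lo=[1, 2, 8, 15] hi=[33, 36, 36, 49] -> (len(lo)=4, len(hi)=4, max(lo)=15)
Step 9: insert 8 -> lo=[1, 2, 8, 8, 15] hi=[33, 36, 36, 49] -> (len(lo)=5, len(hi)=4, max(lo)=15)
Step 10: insert 32 -> lo=[1, 2, 8, 8, 15] hi=[32, 33, 36, 36, 49] -> (len(lo)=5, len(hi)=5, max(lo)=15)

Answer: (1,0,8) (1,1,8) (2,1,36) (2,2,8) (3,2,8) (3,3,8) (4,3,15) (4,4,15) (5,4,15) (5,5,15)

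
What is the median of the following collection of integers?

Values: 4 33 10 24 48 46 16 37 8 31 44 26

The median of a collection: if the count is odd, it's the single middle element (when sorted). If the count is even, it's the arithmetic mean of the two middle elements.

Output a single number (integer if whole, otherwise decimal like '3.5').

Step 1: insert 4 -> lo=[4] (size 1, max 4) hi=[] (size 0) -> median=4
Step 2: insert 33 -> lo=[4] (size 1, max 4) hi=[33] (size 1, min 33) -> median=18.5
Step 3: insert 10 -> lo=[4, 10] (size 2, max 10) hi=[33] (size 1, min 33) -> median=10
Step 4: insert 24 -> lo=[4, 10] (size 2, max 10) hi=[24, 33] (size 2, min 24) -> median=17
Step 5: insert 48 -> lo=[4, 10, 24] (size 3, max 24) hi=[33, 48] (size 2, min 33) -> median=24
Step 6: insert 46 -> lo=[4, 10, 24] (size 3, max 24) hi=[33, 46, 48] (size 3, min 33) -> median=28.5
Step 7: insert 16 -> lo=[4, 10, 16, 24] (size 4, max 24) hi=[33, 46, 48] (size 3, min 33) -> median=24
Step 8: insert 37 -> lo=[4, 10, 16, 24] (size 4, max 24) hi=[33, 37, 46, 48] (size 4, min 33) -> median=28.5
Step 9: insert 8 -> lo=[4, 8, 10, 16, 24] (size 5, max 24) hi=[33, 37, 46, 48] (size 4, min 33) -> median=24
Step 10: insert 31 -> lo=[4, 8, 10, 16, 24] (size 5, max 24) hi=[31, 33, 37, 46, 48] (size 5, min 31) -> median=27.5
Step 11: insert 44 -> lo=[4, 8, 10, 16, 24, 31] (size 6, max 31) hi=[33, 37, 44, 46, 48] (size 5, min 33) -> median=31
Step 12: insert 26 -> lo=[4, 8, 10, 16, 24, 26] (size 6, max 26) hi=[31, 33, 37, 44, 46, 48] (size 6, min 31) -> median=28.5

Answer: 28.5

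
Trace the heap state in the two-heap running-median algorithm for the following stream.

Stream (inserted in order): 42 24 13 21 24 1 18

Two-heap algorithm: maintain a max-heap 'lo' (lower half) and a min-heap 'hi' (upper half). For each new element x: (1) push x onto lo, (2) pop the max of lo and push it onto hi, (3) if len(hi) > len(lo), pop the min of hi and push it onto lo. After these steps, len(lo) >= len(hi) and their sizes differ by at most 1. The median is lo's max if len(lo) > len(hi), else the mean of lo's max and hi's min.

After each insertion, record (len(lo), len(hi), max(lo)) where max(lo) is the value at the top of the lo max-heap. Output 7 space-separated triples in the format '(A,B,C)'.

Step 1: insert 42 -> lo=[42] hi=[] -> (len(lo)=1, len(hi)=0, max(lo)=42)
Step 2: insert 24 -> lo=[24] hi=[42] -> (len(lo)=1, len(hi)=1, max(lo)=24)
Step 3: insert 13 -> lo=[13, 24] hi=[42] -> (len(lo)=2, len(hi)=1, max(lo)=24)
Step 4: insert 21 -> lo=[13, 21] hi=[24, 42] -> (len(lo)=2, len(hi)=2, max(lo)=21)
Step 5: insert 24 -> lo=[13, 21, 24] hi=[24, 42] -> (len(lo)=3, len(hi)=2, max(lo)=24)
Step 6: insert 1 -> lo=[1, 13, 21] hi=[24, 24, 42] -> (len(lo)=3, len(hi)=3, max(lo)=21)
Step 7: insert 18 -> lo=[1, 13, 18, 21] hi=[24, 24, 42] -> (len(lo)=4, len(hi)=3, max(lo)=21)

Answer: (1,0,42) (1,1,24) (2,1,24) (2,2,21) (3,2,24) (3,3,21) (4,3,21)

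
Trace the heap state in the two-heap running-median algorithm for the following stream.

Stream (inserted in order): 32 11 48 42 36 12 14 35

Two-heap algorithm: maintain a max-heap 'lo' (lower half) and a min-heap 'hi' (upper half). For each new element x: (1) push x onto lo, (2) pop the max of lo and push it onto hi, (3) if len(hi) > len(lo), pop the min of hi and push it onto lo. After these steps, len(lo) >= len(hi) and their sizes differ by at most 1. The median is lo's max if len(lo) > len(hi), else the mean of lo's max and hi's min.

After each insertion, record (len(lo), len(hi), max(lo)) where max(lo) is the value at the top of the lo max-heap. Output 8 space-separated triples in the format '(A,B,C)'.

Answer: (1,0,32) (1,1,11) (2,1,32) (2,2,32) (3,2,36) (3,3,32) (4,3,32) (4,4,32)

Derivation:
Step 1: insert 32 -> lo=[32] hi=[] -> (len(lo)=1, len(hi)=0, max(lo)=32)
Step 2: insert 11 -> lo=[11] hi=[32] -> (len(lo)=1, len(hi)=1, max(lo)=11)
Step 3: insert 48 -> lo=[11, 32] hi=[48] -> (len(lo)=2, len(hi)=1, max(lo)=32)
Step 4: insert 42 -> lo=[11, 32] hi=[42, 48] -> (len(lo)=2, len(hi)=2, max(lo)=32)
Step 5: insert 36 -> lo=[11, 32, 36] hi=[42, 48] -> (len(lo)=3, len(hi)=2, max(lo)=36)
Step 6: insert 12 -> lo=[11, 12, 32] hi=[36, 42, 48] -> (len(lo)=3, len(hi)=3, max(lo)=32)
Step 7: insert 14 -> lo=[11, 12, 14, 32] hi=[36, 42, 48] -> (len(lo)=4, len(hi)=3, max(lo)=32)
Step 8: insert 35 -> lo=[11, 12, 14, 32] hi=[35, 36, 42, 48] -> (len(lo)=4, len(hi)=4, max(lo)=32)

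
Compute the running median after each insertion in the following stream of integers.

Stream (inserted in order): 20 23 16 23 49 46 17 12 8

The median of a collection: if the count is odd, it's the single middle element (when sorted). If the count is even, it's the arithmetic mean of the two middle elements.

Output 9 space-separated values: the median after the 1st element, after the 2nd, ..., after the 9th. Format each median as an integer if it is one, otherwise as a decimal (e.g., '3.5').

Step 1: insert 20 -> lo=[20] (size 1, max 20) hi=[] (size 0) -> median=20
Step 2: insert 23 -> lo=[20] (size 1, max 20) hi=[23] (size 1, min 23) -> median=21.5
Step 3: insert 16 -> lo=[16, 20] (size 2, max 20) hi=[23] (size 1, min 23) -> median=20
Step 4: insert 23 -> lo=[16, 20] (size 2, max 20) hi=[23, 23] (size 2, min 23) -> median=21.5
Step 5: insert 49 -> lo=[16, 20, 23] (size 3, max 23) hi=[23, 49] (size 2, min 23) -> median=23
Step 6: insert 46 -> lo=[16, 20, 23] (size 3, max 23) hi=[23, 46, 49] (size 3, min 23) -> median=23
Step 7: insert 17 -> lo=[16, 17, 20, 23] (size 4, max 23) hi=[23, 46, 49] (size 3, min 23) -> median=23
Step 8: insert 12 -> lo=[12, 16, 17, 20] (size 4, max 20) hi=[23, 23, 46, 49] (size 4, min 23) -> median=21.5
Step 9: insert 8 -> lo=[8, 12, 16, 17, 20] (size 5, max 20) hi=[23, 23, 46, 49] (size 4, min 23) -> median=20

Answer: 20 21.5 20 21.5 23 23 23 21.5 20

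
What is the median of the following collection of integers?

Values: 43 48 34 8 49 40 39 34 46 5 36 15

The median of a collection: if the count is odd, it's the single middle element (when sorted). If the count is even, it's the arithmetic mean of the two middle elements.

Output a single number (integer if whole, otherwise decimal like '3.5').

Answer: 37.5

Derivation:
Step 1: insert 43 -> lo=[43] (size 1, max 43) hi=[] (size 0) -> median=43
Step 2: insert 48 -> lo=[43] (size 1, max 43) hi=[48] (size 1, min 48) -> median=45.5
Step 3: insert 34 -> lo=[34, 43] (size 2, max 43) hi=[48] (size 1, min 48) -> median=43
Step 4: insert 8 -> lo=[8, 34] (size 2, max 34) hi=[43, 48] (size 2, min 43) -> median=38.5
Step 5: insert 49 -> lo=[8, 34, 43] (size 3, max 43) hi=[48, 49] (size 2, min 48) -> median=43
Step 6: insert 40 -> lo=[8, 34, 40] (size 3, max 40) hi=[43, 48, 49] (size 3, min 43) -> median=41.5
Step 7: insert 39 -> lo=[8, 34, 39, 40] (size 4, max 40) hi=[43, 48, 49] (size 3, min 43) -> median=40
Step 8: insert 34 -> lo=[8, 34, 34, 39] (size 4, max 39) hi=[40, 43, 48, 49] (size 4, min 40) -> median=39.5
Step 9: insert 46 -> lo=[8, 34, 34, 39, 40] (size 5, max 40) hi=[43, 46, 48, 49] (size 4, min 43) -> median=40
Step 10: insert 5 -> lo=[5, 8, 34, 34, 39] (size 5, max 39) hi=[40, 43, 46, 48, 49] (size 5, min 40) -> median=39.5
Step 11: insert 36 -> lo=[5, 8, 34, 34, 36, 39] (size 6, max 39) hi=[40, 43, 46, 48, 49] (size 5, min 40) -> median=39
Step 12: insert 15 -> lo=[5, 8, 15, 34, 34, 36] (size 6, max 36) hi=[39, 40, 43, 46, 48, 49] (size 6, min 39) -> median=37.5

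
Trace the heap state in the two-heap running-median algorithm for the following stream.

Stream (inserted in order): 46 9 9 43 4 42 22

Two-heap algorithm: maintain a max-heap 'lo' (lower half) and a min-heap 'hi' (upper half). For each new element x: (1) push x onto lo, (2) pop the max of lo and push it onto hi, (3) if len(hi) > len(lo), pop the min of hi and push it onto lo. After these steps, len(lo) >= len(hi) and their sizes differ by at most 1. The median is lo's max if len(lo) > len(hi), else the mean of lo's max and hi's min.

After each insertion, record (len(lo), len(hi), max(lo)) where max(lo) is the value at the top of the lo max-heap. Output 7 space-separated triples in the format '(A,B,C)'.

Step 1: insert 46 -> lo=[46] hi=[] -> (len(lo)=1, len(hi)=0, max(lo)=46)
Step 2: insert 9 -> lo=[9] hi=[46] -> (len(lo)=1, len(hi)=1, max(lo)=9)
Step 3: insert 9 -> lo=[9, 9] hi=[46] -> (len(lo)=2, len(hi)=1, max(lo)=9)
Step 4: insert 43 -> lo=[9, 9] hi=[43, 46] -> (len(lo)=2, len(hi)=2, max(lo)=9)
Step 5: insert 4 -> lo=[4, 9, 9] hi=[43, 46] -> (len(lo)=3, len(hi)=2, max(lo)=9)
Step 6: insert 42 -> lo=[4, 9, 9] hi=[42, 43, 46] -> (len(lo)=3, len(hi)=3, max(lo)=9)
Step 7: insert 22 -> lo=[4, 9, 9, 22] hi=[42, 43, 46] -> (len(lo)=4, len(hi)=3, max(lo)=22)

Answer: (1,0,46) (1,1,9) (2,1,9) (2,2,9) (3,2,9) (3,3,9) (4,3,22)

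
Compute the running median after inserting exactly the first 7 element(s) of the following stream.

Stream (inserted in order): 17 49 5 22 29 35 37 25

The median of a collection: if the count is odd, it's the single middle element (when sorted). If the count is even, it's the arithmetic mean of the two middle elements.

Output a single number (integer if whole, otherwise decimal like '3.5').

Answer: 29

Derivation:
Step 1: insert 17 -> lo=[17] (size 1, max 17) hi=[] (size 0) -> median=17
Step 2: insert 49 -> lo=[17] (size 1, max 17) hi=[49] (size 1, min 49) -> median=33
Step 3: insert 5 -> lo=[5, 17] (size 2, max 17) hi=[49] (size 1, min 49) -> median=17
Step 4: insert 22 -> lo=[5, 17] (size 2, max 17) hi=[22, 49] (size 2, min 22) -> median=19.5
Step 5: insert 29 -> lo=[5, 17, 22] (size 3, max 22) hi=[29, 49] (size 2, min 29) -> median=22
Step 6: insert 35 -> lo=[5, 17, 22] (size 3, max 22) hi=[29, 35, 49] (size 3, min 29) -> median=25.5
Step 7: insert 37 -> lo=[5, 17, 22, 29] (size 4, max 29) hi=[35, 37, 49] (size 3, min 35) -> median=29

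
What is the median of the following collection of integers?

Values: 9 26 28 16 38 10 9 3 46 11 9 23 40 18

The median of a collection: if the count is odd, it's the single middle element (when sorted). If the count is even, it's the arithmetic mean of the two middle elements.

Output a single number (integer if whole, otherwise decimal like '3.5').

Answer: 17

Derivation:
Step 1: insert 9 -> lo=[9] (size 1, max 9) hi=[] (size 0) -> median=9
Step 2: insert 26 -> lo=[9] (size 1, max 9) hi=[26] (size 1, min 26) -> median=17.5
Step 3: insert 28 -> lo=[9, 26] (size 2, max 26) hi=[28] (size 1, min 28) -> median=26
Step 4: insert 16 -> lo=[9, 16] (size 2, max 16) hi=[26, 28] (size 2, min 26) -> median=21
Step 5: insert 38 -> lo=[9, 16, 26] (size 3, max 26) hi=[28, 38] (size 2, min 28) -> median=26
Step 6: insert 10 -> lo=[9, 10, 16] (size 3, max 16) hi=[26, 28, 38] (size 3, min 26) -> median=21
Step 7: insert 9 -> lo=[9, 9, 10, 16] (size 4, max 16) hi=[26, 28, 38] (size 3, min 26) -> median=16
Step 8: insert 3 -> lo=[3, 9, 9, 10] (size 4, max 10) hi=[16, 26, 28, 38] (size 4, min 16) -> median=13
Step 9: insert 46 -> lo=[3, 9, 9, 10, 16] (size 5, max 16) hi=[26, 28, 38, 46] (size 4, min 26) -> median=16
Step 10: insert 11 -> lo=[3, 9, 9, 10, 11] (size 5, max 11) hi=[16, 26, 28, 38, 46] (size 5, min 16) -> median=13.5
Step 11: insert 9 -> lo=[3, 9, 9, 9, 10, 11] (size 6, max 11) hi=[16, 26, 28, 38, 46] (size 5, min 16) -> median=11
Step 12: insert 23 -> lo=[3, 9, 9, 9, 10, 11] (size 6, max 11) hi=[16, 23, 26, 28, 38, 46] (size 6, min 16) -> median=13.5
Step 13: insert 40 -> lo=[3, 9, 9, 9, 10, 11, 16] (size 7, max 16) hi=[23, 26, 28, 38, 40, 46] (size 6, min 23) -> median=16
Step 14: insert 18 -> lo=[3, 9, 9, 9, 10, 11, 16] (size 7, max 16) hi=[18, 23, 26, 28, 38, 40, 46] (size 7, min 18) -> median=17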